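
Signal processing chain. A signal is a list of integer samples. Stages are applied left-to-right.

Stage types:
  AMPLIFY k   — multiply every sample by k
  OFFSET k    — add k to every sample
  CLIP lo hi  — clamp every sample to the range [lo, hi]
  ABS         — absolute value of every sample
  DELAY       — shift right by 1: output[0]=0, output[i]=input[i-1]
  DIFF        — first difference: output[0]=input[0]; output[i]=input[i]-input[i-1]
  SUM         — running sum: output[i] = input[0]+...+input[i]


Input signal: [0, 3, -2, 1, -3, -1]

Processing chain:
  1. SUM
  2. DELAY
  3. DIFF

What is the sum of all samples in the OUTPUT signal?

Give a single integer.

Answer: -1

Derivation:
Input: [0, 3, -2, 1, -3, -1]
Stage 1 (SUM): sum[0..0]=0, sum[0..1]=3, sum[0..2]=1, sum[0..3]=2, sum[0..4]=-1, sum[0..5]=-2 -> [0, 3, 1, 2, -1, -2]
Stage 2 (DELAY): [0, 0, 3, 1, 2, -1] = [0, 0, 3, 1, 2, -1] -> [0, 0, 3, 1, 2, -1]
Stage 3 (DIFF): s[0]=0, 0-0=0, 3-0=3, 1-3=-2, 2-1=1, -1-2=-3 -> [0, 0, 3, -2, 1, -3]
Output sum: -1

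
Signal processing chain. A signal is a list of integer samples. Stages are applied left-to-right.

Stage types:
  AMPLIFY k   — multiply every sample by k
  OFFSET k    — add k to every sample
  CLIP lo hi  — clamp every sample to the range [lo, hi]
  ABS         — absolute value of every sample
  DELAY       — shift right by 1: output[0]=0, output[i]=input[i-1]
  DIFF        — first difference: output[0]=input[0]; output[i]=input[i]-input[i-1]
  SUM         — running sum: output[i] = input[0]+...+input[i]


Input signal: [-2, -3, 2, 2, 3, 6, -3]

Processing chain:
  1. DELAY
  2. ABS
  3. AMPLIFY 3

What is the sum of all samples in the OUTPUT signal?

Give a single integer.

Answer: 54

Derivation:
Input: [-2, -3, 2, 2, 3, 6, -3]
Stage 1 (DELAY): [0, -2, -3, 2, 2, 3, 6] = [0, -2, -3, 2, 2, 3, 6] -> [0, -2, -3, 2, 2, 3, 6]
Stage 2 (ABS): |0|=0, |-2|=2, |-3|=3, |2|=2, |2|=2, |3|=3, |6|=6 -> [0, 2, 3, 2, 2, 3, 6]
Stage 3 (AMPLIFY 3): 0*3=0, 2*3=6, 3*3=9, 2*3=6, 2*3=6, 3*3=9, 6*3=18 -> [0, 6, 9, 6, 6, 9, 18]
Output sum: 54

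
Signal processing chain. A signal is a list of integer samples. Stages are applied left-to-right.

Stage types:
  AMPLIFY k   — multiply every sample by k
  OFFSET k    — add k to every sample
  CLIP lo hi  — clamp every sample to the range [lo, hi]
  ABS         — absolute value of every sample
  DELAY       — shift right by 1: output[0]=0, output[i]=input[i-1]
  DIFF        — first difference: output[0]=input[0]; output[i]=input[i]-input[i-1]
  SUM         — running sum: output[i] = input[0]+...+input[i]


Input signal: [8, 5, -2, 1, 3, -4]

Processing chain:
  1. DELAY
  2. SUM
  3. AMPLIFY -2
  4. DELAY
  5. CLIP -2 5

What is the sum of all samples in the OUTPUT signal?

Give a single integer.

Input: [8, 5, -2, 1, 3, -4]
Stage 1 (DELAY): [0, 8, 5, -2, 1, 3] = [0, 8, 5, -2, 1, 3] -> [0, 8, 5, -2, 1, 3]
Stage 2 (SUM): sum[0..0]=0, sum[0..1]=8, sum[0..2]=13, sum[0..3]=11, sum[0..4]=12, sum[0..5]=15 -> [0, 8, 13, 11, 12, 15]
Stage 3 (AMPLIFY -2): 0*-2=0, 8*-2=-16, 13*-2=-26, 11*-2=-22, 12*-2=-24, 15*-2=-30 -> [0, -16, -26, -22, -24, -30]
Stage 4 (DELAY): [0, 0, -16, -26, -22, -24] = [0, 0, -16, -26, -22, -24] -> [0, 0, -16, -26, -22, -24]
Stage 5 (CLIP -2 5): clip(0,-2,5)=0, clip(0,-2,5)=0, clip(-16,-2,5)=-2, clip(-26,-2,5)=-2, clip(-22,-2,5)=-2, clip(-24,-2,5)=-2 -> [0, 0, -2, -2, -2, -2]
Output sum: -8

Answer: -8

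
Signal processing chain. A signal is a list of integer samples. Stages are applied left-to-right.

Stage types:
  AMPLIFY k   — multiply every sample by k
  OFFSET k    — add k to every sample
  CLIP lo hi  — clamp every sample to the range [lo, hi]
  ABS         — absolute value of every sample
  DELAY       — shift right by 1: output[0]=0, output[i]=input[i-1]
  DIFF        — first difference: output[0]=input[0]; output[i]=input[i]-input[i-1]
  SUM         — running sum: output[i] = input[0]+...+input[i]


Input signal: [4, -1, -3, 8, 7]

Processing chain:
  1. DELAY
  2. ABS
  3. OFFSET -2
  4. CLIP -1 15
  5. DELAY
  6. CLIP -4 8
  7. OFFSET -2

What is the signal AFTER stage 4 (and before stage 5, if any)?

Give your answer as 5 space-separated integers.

Input: [4, -1, -3, 8, 7]
Stage 1 (DELAY): [0, 4, -1, -3, 8] = [0, 4, -1, -3, 8] -> [0, 4, -1, -3, 8]
Stage 2 (ABS): |0|=0, |4|=4, |-1|=1, |-3|=3, |8|=8 -> [0, 4, 1, 3, 8]
Stage 3 (OFFSET -2): 0+-2=-2, 4+-2=2, 1+-2=-1, 3+-2=1, 8+-2=6 -> [-2, 2, -1, 1, 6]
Stage 4 (CLIP -1 15): clip(-2,-1,15)=-1, clip(2,-1,15)=2, clip(-1,-1,15)=-1, clip(1,-1,15)=1, clip(6,-1,15)=6 -> [-1, 2, -1, 1, 6]

Answer: -1 2 -1 1 6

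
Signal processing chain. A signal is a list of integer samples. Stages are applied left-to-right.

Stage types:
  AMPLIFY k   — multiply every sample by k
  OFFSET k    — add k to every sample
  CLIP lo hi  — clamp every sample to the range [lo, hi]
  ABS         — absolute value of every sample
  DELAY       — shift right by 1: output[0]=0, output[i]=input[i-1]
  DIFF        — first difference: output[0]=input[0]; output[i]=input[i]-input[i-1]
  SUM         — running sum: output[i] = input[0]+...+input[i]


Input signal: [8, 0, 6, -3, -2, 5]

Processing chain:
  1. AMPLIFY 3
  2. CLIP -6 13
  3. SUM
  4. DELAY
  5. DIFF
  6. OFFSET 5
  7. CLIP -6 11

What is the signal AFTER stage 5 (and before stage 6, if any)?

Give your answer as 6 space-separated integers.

Answer: 0 13 0 13 -6 -6

Derivation:
Input: [8, 0, 6, -3, -2, 5]
Stage 1 (AMPLIFY 3): 8*3=24, 0*3=0, 6*3=18, -3*3=-9, -2*3=-6, 5*3=15 -> [24, 0, 18, -9, -6, 15]
Stage 2 (CLIP -6 13): clip(24,-6,13)=13, clip(0,-6,13)=0, clip(18,-6,13)=13, clip(-9,-6,13)=-6, clip(-6,-6,13)=-6, clip(15,-6,13)=13 -> [13, 0, 13, -6, -6, 13]
Stage 3 (SUM): sum[0..0]=13, sum[0..1]=13, sum[0..2]=26, sum[0..3]=20, sum[0..4]=14, sum[0..5]=27 -> [13, 13, 26, 20, 14, 27]
Stage 4 (DELAY): [0, 13, 13, 26, 20, 14] = [0, 13, 13, 26, 20, 14] -> [0, 13, 13, 26, 20, 14]
Stage 5 (DIFF): s[0]=0, 13-0=13, 13-13=0, 26-13=13, 20-26=-6, 14-20=-6 -> [0, 13, 0, 13, -6, -6]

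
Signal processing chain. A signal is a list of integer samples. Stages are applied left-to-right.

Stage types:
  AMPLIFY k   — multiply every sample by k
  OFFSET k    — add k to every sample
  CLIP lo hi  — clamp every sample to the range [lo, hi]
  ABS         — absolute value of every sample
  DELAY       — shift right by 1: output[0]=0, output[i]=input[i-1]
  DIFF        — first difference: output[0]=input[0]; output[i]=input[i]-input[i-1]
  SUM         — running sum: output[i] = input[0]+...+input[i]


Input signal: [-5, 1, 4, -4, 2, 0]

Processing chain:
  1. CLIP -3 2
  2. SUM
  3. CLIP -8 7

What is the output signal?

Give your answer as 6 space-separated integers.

Input: [-5, 1, 4, -4, 2, 0]
Stage 1 (CLIP -3 2): clip(-5,-3,2)=-3, clip(1,-3,2)=1, clip(4,-3,2)=2, clip(-4,-3,2)=-3, clip(2,-3,2)=2, clip(0,-3,2)=0 -> [-3, 1, 2, -3, 2, 0]
Stage 2 (SUM): sum[0..0]=-3, sum[0..1]=-2, sum[0..2]=0, sum[0..3]=-3, sum[0..4]=-1, sum[0..5]=-1 -> [-3, -2, 0, -3, -1, -1]
Stage 3 (CLIP -8 7): clip(-3,-8,7)=-3, clip(-2,-8,7)=-2, clip(0,-8,7)=0, clip(-3,-8,7)=-3, clip(-1,-8,7)=-1, clip(-1,-8,7)=-1 -> [-3, -2, 0, -3, -1, -1]

Answer: -3 -2 0 -3 -1 -1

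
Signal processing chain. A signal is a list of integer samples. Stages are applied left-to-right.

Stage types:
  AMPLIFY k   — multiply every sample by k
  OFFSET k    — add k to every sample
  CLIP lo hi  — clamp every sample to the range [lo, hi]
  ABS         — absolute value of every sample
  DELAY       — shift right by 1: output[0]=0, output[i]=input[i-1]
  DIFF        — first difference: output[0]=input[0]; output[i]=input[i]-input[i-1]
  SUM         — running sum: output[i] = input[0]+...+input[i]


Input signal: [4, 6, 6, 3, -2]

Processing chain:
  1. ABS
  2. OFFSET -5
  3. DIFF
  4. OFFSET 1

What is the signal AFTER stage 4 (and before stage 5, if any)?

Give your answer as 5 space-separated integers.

Answer: 0 3 1 -2 0

Derivation:
Input: [4, 6, 6, 3, -2]
Stage 1 (ABS): |4|=4, |6|=6, |6|=6, |3|=3, |-2|=2 -> [4, 6, 6, 3, 2]
Stage 2 (OFFSET -5): 4+-5=-1, 6+-5=1, 6+-5=1, 3+-5=-2, 2+-5=-3 -> [-1, 1, 1, -2, -3]
Stage 3 (DIFF): s[0]=-1, 1--1=2, 1-1=0, -2-1=-3, -3--2=-1 -> [-1, 2, 0, -3, -1]
Stage 4 (OFFSET 1): -1+1=0, 2+1=3, 0+1=1, -3+1=-2, -1+1=0 -> [0, 3, 1, -2, 0]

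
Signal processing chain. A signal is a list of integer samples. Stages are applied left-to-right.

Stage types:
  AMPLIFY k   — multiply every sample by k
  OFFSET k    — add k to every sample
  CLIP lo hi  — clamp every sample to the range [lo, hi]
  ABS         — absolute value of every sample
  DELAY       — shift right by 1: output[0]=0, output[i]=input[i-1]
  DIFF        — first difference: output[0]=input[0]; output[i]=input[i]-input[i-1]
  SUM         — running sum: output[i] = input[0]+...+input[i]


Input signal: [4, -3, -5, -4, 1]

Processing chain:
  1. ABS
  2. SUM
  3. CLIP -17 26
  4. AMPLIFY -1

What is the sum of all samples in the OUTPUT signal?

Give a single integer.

Answer: -56

Derivation:
Input: [4, -3, -5, -4, 1]
Stage 1 (ABS): |4|=4, |-3|=3, |-5|=5, |-4|=4, |1|=1 -> [4, 3, 5, 4, 1]
Stage 2 (SUM): sum[0..0]=4, sum[0..1]=7, sum[0..2]=12, sum[0..3]=16, sum[0..4]=17 -> [4, 7, 12, 16, 17]
Stage 3 (CLIP -17 26): clip(4,-17,26)=4, clip(7,-17,26)=7, clip(12,-17,26)=12, clip(16,-17,26)=16, clip(17,-17,26)=17 -> [4, 7, 12, 16, 17]
Stage 4 (AMPLIFY -1): 4*-1=-4, 7*-1=-7, 12*-1=-12, 16*-1=-16, 17*-1=-17 -> [-4, -7, -12, -16, -17]
Output sum: -56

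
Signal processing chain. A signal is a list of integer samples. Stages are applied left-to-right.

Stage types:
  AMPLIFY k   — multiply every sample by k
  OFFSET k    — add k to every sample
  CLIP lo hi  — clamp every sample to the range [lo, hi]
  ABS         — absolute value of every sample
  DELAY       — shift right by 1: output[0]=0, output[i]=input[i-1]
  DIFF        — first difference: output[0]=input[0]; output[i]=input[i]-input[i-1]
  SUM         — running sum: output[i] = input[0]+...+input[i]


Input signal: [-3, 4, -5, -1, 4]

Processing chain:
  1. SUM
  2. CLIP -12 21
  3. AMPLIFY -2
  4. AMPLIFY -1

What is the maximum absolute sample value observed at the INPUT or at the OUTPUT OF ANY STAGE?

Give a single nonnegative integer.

Input: [-3, 4, -5, -1, 4] (max |s|=5)
Stage 1 (SUM): sum[0..0]=-3, sum[0..1]=1, sum[0..2]=-4, sum[0..3]=-5, sum[0..4]=-1 -> [-3, 1, -4, -5, -1] (max |s|=5)
Stage 2 (CLIP -12 21): clip(-3,-12,21)=-3, clip(1,-12,21)=1, clip(-4,-12,21)=-4, clip(-5,-12,21)=-5, clip(-1,-12,21)=-1 -> [-3, 1, -4, -5, -1] (max |s|=5)
Stage 3 (AMPLIFY -2): -3*-2=6, 1*-2=-2, -4*-2=8, -5*-2=10, -1*-2=2 -> [6, -2, 8, 10, 2] (max |s|=10)
Stage 4 (AMPLIFY -1): 6*-1=-6, -2*-1=2, 8*-1=-8, 10*-1=-10, 2*-1=-2 -> [-6, 2, -8, -10, -2] (max |s|=10)
Overall max amplitude: 10

Answer: 10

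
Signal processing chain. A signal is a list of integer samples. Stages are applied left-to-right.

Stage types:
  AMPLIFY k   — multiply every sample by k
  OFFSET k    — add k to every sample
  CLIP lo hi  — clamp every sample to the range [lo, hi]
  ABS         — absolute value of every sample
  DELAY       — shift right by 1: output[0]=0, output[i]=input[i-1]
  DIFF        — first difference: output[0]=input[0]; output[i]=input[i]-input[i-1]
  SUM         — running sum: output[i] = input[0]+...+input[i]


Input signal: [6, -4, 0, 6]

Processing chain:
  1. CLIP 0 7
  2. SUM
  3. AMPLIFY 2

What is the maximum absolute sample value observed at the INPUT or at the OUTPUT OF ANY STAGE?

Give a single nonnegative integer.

Input: [6, -4, 0, 6] (max |s|=6)
Stage 1 (CLIP 0 7): clip(6,0,7)=6, clip(-4,0,7)=0, clip(0,0,7)=0, clip(6,0,7)=6 -> [6, 0, 0, 6] (max |s|=6)
Stage 2 (SUM): sum[0..0]=6, sum[0..1]=6, sum[0..2]=6, sum[0..3]=12 -> [6, 6, 6, 12] (max |s|=12)
Stage 3 (AMPLIFY 2): 6*2=12, 6*2=12, 6*2=12, 12*2=24 -> [12, 12, 12, 24] (max |s|=24)
Overall max amplitude: 24

Answer: 24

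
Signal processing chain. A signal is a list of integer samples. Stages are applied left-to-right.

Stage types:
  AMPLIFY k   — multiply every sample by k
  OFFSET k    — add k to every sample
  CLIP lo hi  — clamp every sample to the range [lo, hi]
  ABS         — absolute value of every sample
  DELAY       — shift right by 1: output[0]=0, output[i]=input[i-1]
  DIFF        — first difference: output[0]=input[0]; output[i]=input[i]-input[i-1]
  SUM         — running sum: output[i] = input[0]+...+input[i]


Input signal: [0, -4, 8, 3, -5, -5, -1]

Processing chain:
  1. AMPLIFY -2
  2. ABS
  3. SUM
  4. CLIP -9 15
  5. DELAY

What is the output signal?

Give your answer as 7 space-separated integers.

Input: [0, -4, 8, 3, -5, -5, -1]
Stage 1 (AMPLIFY -2): 0*-2=0, -4*-2=8, 8*-2=-16, 3*-2=-6, -5*-2=10, -5*-2=10, -1*-2=2 -> [0, 8, -16, -6, 10, 10, 2]
Stage 2 (ABS): |0|=0, |8|=8, |-16|=16, |-6|=6, |10|=10, |10|=10, |2|=2 -> [0, 8, 16, 6, 10, 10, 2]
Stage 3 (SUM): sum[0..0]=0, sum[0..1]=8, sum[0..2]=24, sum[0..3]=30, sum[0..4]=40, sum[0..5]=50, sum[0..6]=52 -> [0, 8, 24, 30, 40, 50, 52]
Stage 4 (CLIP -9 15): clip(0,-9,15)=0, clip(8,-9,15)=8, clip(24,-9,15)=15, clip(30,-9,15)=15, clip(40,-9,15)=15, clip(50,-9,15)=15, clip(52,-9,15)=15 -> [0, 8, 15, 15, 15, 15, 15]
Stage 5 (DELAY): [0, 0, 8, 15, 15, 15, 15] = [0, 0, 8, 15, 15, 15, 15] -> [0, 0, 8, 15, 15, 15, 15]

Answer: 0 0 8 15 15 15 15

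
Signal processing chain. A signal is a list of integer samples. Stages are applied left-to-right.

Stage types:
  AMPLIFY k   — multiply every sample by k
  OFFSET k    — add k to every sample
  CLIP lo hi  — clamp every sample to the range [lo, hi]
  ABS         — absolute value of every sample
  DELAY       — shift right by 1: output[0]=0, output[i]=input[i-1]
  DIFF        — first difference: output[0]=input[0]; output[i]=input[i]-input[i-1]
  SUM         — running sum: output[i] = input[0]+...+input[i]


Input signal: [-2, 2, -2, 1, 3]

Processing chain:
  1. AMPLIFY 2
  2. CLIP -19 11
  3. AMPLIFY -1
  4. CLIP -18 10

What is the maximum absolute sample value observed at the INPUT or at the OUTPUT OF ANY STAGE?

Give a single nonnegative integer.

Input: [-2, 2, -2, 1, 3] (max |s|=3)
Stage 1 (AMPLIFY 2): -2*2=-4, 2*2=4, -2*2=-4, 1*2=2, 3*2=6 -> [-4, 4, -4, 2, 6] (max |s|=6)
Stage 2 (CLIP -19 11): clip(-4,-19,11)=-4, clip(4,-19,11)=4, clip(-4,-19,11)=-4, clip(2,-19,11)=2, clip(6,-19,11)=6 -> [-4, 4, -4, 2, 6] (max |s|=6)
Stage 3 (AMPLIFY -1): -4*-1=4, 4*-1=-4, -4*-1=4, 2*-1=-2, 6*-1=-6 -> [4, -4, 4, -2, -6] (max |s|=6)
Stage 4 (CLIP -18 10): clip(4,-18,10)=4, clip(-4,-18,10)=-4, clip(4,-18,10)=4, clip(-2,-18,10)=-2, clip(-6,-18,10)=-6 -> [4, -4, 4, -2, -6] (max |s|=6)
Overall max amplitude: 6

Answer: 6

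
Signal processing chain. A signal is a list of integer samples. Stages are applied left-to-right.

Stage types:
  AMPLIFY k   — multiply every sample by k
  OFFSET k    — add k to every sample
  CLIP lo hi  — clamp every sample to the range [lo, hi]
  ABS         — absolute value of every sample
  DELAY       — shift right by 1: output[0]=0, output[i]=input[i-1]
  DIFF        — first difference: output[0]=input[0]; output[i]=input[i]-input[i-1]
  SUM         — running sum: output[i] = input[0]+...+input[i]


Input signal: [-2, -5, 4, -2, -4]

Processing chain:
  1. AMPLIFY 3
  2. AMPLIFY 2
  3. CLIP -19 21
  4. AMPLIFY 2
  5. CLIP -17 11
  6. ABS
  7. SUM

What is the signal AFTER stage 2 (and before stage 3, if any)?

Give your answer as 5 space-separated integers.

Answer: -12 -30 24 -12 -24

Derivation:
Input: [-2, -5, 4, -2, -4]
Stage 1 (AMPLIFY 3): -2*3=-6, -5*3=-15, 4*3=12, -2*3=-6, -4*3=-12 -> [-6, -15, 12, -6, -12]
Stage 2 (AMPLIFY 2): -6*2=-12, -15*2=-30, 12*2=24, -6*2=-12, -12*2=-24 -> [-12, -30, 24, -12, -24]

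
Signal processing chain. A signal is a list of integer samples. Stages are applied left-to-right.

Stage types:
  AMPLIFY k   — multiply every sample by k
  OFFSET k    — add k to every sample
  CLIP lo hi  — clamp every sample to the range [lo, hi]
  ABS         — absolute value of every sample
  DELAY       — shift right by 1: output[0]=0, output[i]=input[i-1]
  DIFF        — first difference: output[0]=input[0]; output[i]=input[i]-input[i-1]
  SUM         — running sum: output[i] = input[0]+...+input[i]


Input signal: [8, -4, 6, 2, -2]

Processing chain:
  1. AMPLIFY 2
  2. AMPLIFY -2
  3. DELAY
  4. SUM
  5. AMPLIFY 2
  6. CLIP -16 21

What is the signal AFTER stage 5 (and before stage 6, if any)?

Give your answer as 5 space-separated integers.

Input: [8, -4, 6, 2, -2]
Stage 1 (AMPLIFY 2): 8*2=16, -4*2=-8, 6*2=12, 2*2=4, -2*2=-4 -> [16, -8, 12, 4, -4]
Stage 2 (AMPLIFY -2): 16*-2=-32, -8*-2=16, 12*-2=-24, 4*-2=-8, -4*-2=8 -> [-32, 16, -24, -8, 8]
Stage 3 (DELAY): [0, -32, 16, -24, -8] = [0, -32, 16, -24, -8] -> [0, -32, 16, -24, -8]
Stage 4 (SUM): sum[0..0]=0, sum[0..1]=-32, sum[0..2]=-16, sum[0..3]=-40, sum[0..4]=-48 -> [0, -32, -16, -40, -48]
Stage 5 (AMPLIFY 2): 0*2=0, -32*2=-64, -16*2=-32, -40*2=-80, -48*2=-96 -> [0, -64, -32, -80, -96]

Answer: 0 -64 -32 -80 -96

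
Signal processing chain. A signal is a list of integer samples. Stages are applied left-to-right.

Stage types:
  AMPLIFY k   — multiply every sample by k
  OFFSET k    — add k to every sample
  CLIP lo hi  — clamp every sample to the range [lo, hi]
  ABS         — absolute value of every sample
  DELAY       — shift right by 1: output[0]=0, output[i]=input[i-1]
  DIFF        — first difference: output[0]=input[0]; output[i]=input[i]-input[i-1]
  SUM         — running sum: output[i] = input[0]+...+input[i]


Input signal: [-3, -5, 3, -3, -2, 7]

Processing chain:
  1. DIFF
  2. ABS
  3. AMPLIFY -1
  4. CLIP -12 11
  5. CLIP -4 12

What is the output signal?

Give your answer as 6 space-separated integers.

Answer: -3 -2 -4 -4 -1 -4

Derivation:
Input: [-3, -5, 3, -3, -2, 7]
Stage 1 (DIFF): s[0]=-3, -5--3=-2, 3--5=8, -3-3=-6, -2--3=1, 7--2=9 -> [-3, -2, 8, -6, 1, 9]
Stage 2 (ABS): |-3|=3, |-2|=2, |8|=8, |-6|=6, |1|=1, |9|=9 -> [3, 2, 8, 6, 1, 9]
Stage 3 (AMPLIFY -1): 3*-1=-3, 2*-1=-2, 8*-1=-8, 6*-1=-6, 1*-1=-1, 9*-1=-9 -> [-3, -2, -8, -6, -1, -9]
Stage 4 (CLIP -12 11): clip(-3,-12,11)=-3, clip(-2,-12,11)=-2, clip(-8,-12,11)=-8, clip(-6,-12,11)=-6, clip(-1,-12,11)=-1, clip(-9,-12,11)=-9 -> [-3, -2, -8, -6, -1, -9]
Stage 5 (CLIP -4 12): clip(-3,-4,12)=-3, clip(-2,-4,12)=-2, clip(-8,-4,12)=-4, clip(-6,-4,12)=-4, clip(-1,-4,12)=-1, clip(-9,-4,12)=-4 -> [-3, -2, -4, -4, -1, -4]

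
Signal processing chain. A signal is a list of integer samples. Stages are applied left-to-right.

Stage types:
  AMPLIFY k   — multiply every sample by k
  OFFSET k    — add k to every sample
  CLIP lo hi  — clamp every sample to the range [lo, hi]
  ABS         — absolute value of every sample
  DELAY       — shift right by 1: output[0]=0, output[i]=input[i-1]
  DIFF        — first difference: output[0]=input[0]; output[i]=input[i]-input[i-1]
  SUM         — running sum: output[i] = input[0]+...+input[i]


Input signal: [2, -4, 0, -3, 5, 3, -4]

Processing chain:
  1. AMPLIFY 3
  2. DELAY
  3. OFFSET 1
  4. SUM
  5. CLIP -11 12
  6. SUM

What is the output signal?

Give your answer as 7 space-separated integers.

Input: [2, -4, 0, -3, 5, 3, -4]
Stage 1 (AMPLIFY 3): 2*3=6, -4*3=-12, 0*3=0, -3*3=-9, 5*3=15, 3*3=9, -4*3=-12 -> [6, -12, 0, -9, 15, 9, -12]
Stage 2 (DELAY): [0, 6, -12, 0, -9, 15, 9] = [0, 6, -12, 0, -9, 15, 9] -> [0, 6, -12, 0, -9, 15, 9]
Stage 3 (OFFSET 1): 0+1=1, 6+1=7, -12+1=-11, 0+1=1, -9+1=-8, 15+1=16, 9+1=10 -> [1, 7, -11, 1, -8, 16, 10]
Stage 4 (SUM): sum[0..0]=1, sum[0..1]=8, sum[0..2]=-3, sum[0..3]=-2, sum[0..4]=-10, sum[0..5]=6, sum[0..6]=16 -> [1, 8, -3, -2, -10, 6, 16]
Stage 5 (CLIP -11 12): clip(1,-11,12)=1, clip(8,-11,12)=8, clip(-3,-11,12)=-3, clip(-2,-11,12)=-2, clip(-10,-11,12)=-10, clip(6,-11,12)=6, clip(16,-11,12)=12 -> [1, 8, -3, -2, -10, 6, 12]
Stage 6 (SUM): sum[0..0]=1, sum[0..1]=9, sum[0..2]=6, sum[0..3]=4, sum[0..4]=-6, sum[0..5]=0, sum[0..6]=12 -> [1, 9, 6, 4, -6, 0, 12]

Answer: 1 9 6 4 -6 0 12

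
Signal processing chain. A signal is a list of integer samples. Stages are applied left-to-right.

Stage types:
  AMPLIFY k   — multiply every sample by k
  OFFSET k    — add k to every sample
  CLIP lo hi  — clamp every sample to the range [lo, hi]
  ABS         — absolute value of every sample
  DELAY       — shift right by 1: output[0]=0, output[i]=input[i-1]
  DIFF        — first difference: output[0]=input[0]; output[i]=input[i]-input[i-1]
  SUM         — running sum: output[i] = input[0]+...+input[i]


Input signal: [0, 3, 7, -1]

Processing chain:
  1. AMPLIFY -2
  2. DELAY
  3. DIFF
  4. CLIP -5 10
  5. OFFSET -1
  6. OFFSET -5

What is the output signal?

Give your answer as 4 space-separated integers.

Input: [0, 3, 7, -1]
Stage 1 (AMPLIFY -2): 0*-2=0, 3*-2=-6, 7*-2=-14, -1*-2=2 -> [0, -6, -14, 2]
Stage 2 (DELAY): [0, 0, -6, -14] = [0, 0, -6, -14] -> [0, 0, -6, -14]
Stage 3 (DIFF): s[0]=0, 0-0=0, -6-0=-6, -14--6=-8 -> [0, 0, -6, -8]
Stage 4 (CLIP -5 10): clip(0,-5,10)=0, clip(0,-5,10)=0, clip(-6,-5,10)=-5, clip(-8,-5,10)=-5 -> [0, 0, -5, -5]
Stage 5 (OFFSET -1): 0+-1=-1, 0+-1=-1, -5+-1=-6, -5+-1=-6 -> [-1, -1, -6, -6]
Stage 6 (OFFSET -5): -1+-5=-6, -1+-5=-6, -6+-5=-11, -6+-5=-11 -> [-6, -6, -11, -11]

Answer: -6 -6 -11 -11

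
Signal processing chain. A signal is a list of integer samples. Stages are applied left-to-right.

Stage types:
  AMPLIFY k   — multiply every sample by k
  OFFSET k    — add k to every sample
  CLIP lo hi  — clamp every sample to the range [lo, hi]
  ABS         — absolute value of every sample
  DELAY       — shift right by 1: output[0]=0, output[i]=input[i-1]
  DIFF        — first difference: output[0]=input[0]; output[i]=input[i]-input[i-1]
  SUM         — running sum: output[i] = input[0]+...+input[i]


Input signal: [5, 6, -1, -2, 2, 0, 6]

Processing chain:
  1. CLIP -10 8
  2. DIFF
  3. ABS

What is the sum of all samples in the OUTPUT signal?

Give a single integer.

Input: [5, 6, -1, -2, 2, 0, 6]
Stage 1 (CLIP -10 8): clip(5,-10,8)=5, clip(6,-10,8)=6, clip(-1,-10,8)=-1, clip(-2,-10,8)=-2, clip(2,-10,8)=2, clip(0,-10,8)=0, clip(6,-10,8)=6 -> [5, 6, -1, -2, 2, 0, 6]
Stage 2 (DIFF): s[0]=5, 6-5=1, -1-6=-7, -2--1=-1, 2--2=4, 0-2=-2, 6-0=6 -> [5, 1, -7, -1, 4, -2, 6]
Stage 3 (ABS): |5|=5, |1|=1, |-7|=7, |-1|=1, |4|=4, |-2|=2, |6|=6 -> [5, 1, 7, 1, 4, 2, 6]
Output sum: 26

Answer: 26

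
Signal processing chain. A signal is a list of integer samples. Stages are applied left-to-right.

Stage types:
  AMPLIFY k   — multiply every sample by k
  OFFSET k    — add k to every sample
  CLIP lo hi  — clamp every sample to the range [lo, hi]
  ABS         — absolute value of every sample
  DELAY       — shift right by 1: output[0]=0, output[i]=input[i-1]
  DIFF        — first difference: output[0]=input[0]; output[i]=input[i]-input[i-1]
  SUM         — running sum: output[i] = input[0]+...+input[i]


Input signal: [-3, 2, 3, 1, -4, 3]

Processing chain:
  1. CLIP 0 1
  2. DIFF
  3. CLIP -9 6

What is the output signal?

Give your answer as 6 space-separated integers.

Input: [-3, 2, 3, 1, -4, 3]
Stage 1 (CLIP 0 1): clip(-3,0,1)=0, clip(2,0,1)=1, clip(3,0,1)=1, clip(1,0,1)=1, clip(-4,0,1)=0, clip(3,0,1)=1 -> [0, 1, 1, 1, 0, 1]
Stage 2 (DIFF): s[0]=0, 1-0=1, 1-1=0, 1-1=0, 0-1=-1, 1-0=1 -> [0, 1, 0, 0, -1, 1]
Stage 3 (CLIP -9 6): clip(0,-9,6)=0, clip(1,-9,6)=1, clip(0,-9,6)=0, clip(0,-9,6)=0, clip(-1,-9,6)=-1, clip(1,-9,6)=1 -> [0, 1, 0, 0, -1, 1]

Answer: 0 1 0 0 -1 1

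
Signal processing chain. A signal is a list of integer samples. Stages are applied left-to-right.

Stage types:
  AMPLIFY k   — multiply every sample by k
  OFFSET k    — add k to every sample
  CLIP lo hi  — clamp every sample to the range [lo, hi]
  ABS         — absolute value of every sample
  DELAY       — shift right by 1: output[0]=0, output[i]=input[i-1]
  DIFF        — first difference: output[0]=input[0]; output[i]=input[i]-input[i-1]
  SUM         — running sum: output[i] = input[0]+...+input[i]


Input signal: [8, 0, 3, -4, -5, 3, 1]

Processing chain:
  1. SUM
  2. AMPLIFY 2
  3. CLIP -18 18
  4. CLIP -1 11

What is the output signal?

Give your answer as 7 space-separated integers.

Answer: 11 11 11 11 4 10 11

Derivation:
Input: [8, 0, 3, -4, -5, 3, 1]
Stage 1 (SUM): sum[0..0]=8, sum[0..1]=8, sum[0..2]=11, sum[0..3]=7, sum[0..4]=2, sum[0..5]=5, sum[0..6]=6 -> [8, 8, 11, 7, 2, 5, 6]
Stage 2 (AMPLIFY 2): 8*2=16, 8*2=16, 11*2=22, 7*2=14, 2*2=4, 5*2=10, 6*2=12 -> [16, 16, 22, 14, 4, 10, 12]
Stage 3 (CLIP -18 18): clip(16,-18,18)=16, clip(16,-18,18)=16, clip(22,-18,18)=18, clip(14,-18,18)=14, clip(4,-18,18)=4, clip(10,-18,18)=10, clip(12,-18,18)=12 -> [16, 16, 18, 14, 4, 10, 12]
Stage 4 (CLIP -1 11): clip(16,-1,11)=11, clip(16,-1,11)=11, clip(18,-1,11)=11, clip(14,-1,11)=11, clip(4,-1,11)=4, clip(10,-1,11)=10, clip(12,-1,11)=11 -> [11, 11, 11, 11, 4, 10, 11]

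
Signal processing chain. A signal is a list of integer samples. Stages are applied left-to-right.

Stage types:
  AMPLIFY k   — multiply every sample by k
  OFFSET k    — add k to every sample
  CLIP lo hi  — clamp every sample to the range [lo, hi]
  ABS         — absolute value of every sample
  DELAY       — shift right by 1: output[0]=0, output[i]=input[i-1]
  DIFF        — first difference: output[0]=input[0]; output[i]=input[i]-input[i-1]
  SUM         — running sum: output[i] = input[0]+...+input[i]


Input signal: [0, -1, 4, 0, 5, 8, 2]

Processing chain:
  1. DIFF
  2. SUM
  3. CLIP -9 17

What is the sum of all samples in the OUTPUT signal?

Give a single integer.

Input: [0, -1, 4, 0, 5, 8, 2]
Stage 1 (DIFF): s[0]=0, -1-0=-1, 4--1=5, 0-4=-4, 5-0=5, 8-5=3, 2-8=-6 -> [0, -1, 5, -4, 5, 3, -6]
Stage 2 (SUM): sum[0..0]=0, sum[0..1]=-1, sum[0..2]=4, sum[0..3]=0, sum[0..4]=5, sum[0..5]=8, sum[0..6]=2 -> [0, -1, 4, 0, 5, 8, 2]
Stage 3 (CLIP -9 17): clip(0,-9,17)=0, clip(-1,-9,17)=-1, clip(4,-9,17)=4, clip(0,-9,17)=0, clip(5,-9,17)=5, clip(8,-9,17)=8, clip(2,-9,17)=2 -> [0, -1, 4, 0, 5, 8, 2]
Output sum: 18

Answer: 18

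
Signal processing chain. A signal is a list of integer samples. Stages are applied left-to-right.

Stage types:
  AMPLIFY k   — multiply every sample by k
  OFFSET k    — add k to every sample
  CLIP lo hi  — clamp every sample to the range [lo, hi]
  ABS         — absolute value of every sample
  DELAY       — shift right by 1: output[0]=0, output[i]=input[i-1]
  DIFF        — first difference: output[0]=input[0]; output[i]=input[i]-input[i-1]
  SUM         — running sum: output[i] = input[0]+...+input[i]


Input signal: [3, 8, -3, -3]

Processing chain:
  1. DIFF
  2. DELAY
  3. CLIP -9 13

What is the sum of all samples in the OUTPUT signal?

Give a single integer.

Answer: -1

Derivation:
Input: [3, 8, -3, -3]
Stage 1 (DIFF): s[0]=3, 8-3=5, -3-8=-11, -3--3=0 -> [3, 5, -11, 0]
Stage 2 (DELAY): [0, 3, 5, -11] = [0, 3, 5, -11] -> [0, 3, 5, -11]
Stage 3 (CLIP -9 13): clip(0,-9,13)=0, clip(3,-9,13)=3, clip(5,-9,13)=5, clip(-11,-9,13)=-9 -> [0, 3, 5, -9]
Output sum: -1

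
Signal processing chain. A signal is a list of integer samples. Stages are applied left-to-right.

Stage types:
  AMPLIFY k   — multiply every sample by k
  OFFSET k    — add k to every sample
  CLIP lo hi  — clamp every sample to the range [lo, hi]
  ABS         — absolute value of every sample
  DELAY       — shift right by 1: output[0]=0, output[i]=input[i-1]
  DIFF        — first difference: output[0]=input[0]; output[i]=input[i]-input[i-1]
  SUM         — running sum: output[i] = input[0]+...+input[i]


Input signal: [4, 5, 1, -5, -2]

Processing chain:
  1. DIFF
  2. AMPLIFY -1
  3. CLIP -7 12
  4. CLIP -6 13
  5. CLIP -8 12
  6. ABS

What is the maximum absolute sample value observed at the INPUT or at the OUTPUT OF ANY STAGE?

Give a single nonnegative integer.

Input: [4, 5, 1, -5, -2] (max |s|=5)
Stage 1 (DIFF): s[0]=4, 5-4=1, 1-5=-4, -5-1=-6, -2--5=3 -> [4, 1, -4, -6, 3] (max |s|=6)
Stage 2 (AMPLIFY -1): 4*-1=-4, 1*-1=-1, -4*-1=4, -6*-1=6, 3*-1=-3 -> [-4, -1, 4, 6, -3] (max |s|=6)
Stage 3 (CLIP -7 12): clip(-4,-7,12)=-4, clip(-1,-7,12)=-1, clip(4,-7,12)=4, clip(6,-7,12)=6, clip(-3,-7,12)=-3 -> [-4, -1, 4, 6, -3] (max |s|=6)
Stage 4 (CLIP -6 13): clip(-4,-6,13)=-4, clip(-1,-6,13)=-1, clip(4,-6,13)=4, clip(6,-6,13)=6, clip(-3,-6,13)=-3 -> [-4, -1, 4, 6, -3] (max |s|=6)
Stage 5 (CLIP -8 12): clip(-4,-8,12)=-4, clip(-1,-8,12)=-1, clip(4,-8,12)=4, clip(6,-8,12)=6, clip(-3,-8,12)=-3 -> [-4, -1, 4, 6, -3] (max |s|=6)
Stage 6 (ABS): |-4|=4, |-1|=1, |4|=4, |6|=6, |-3|=3 -> [4, 1, 4, 6, 3] (max |s|=6)
Overall max amplitude: 6

Answer: 6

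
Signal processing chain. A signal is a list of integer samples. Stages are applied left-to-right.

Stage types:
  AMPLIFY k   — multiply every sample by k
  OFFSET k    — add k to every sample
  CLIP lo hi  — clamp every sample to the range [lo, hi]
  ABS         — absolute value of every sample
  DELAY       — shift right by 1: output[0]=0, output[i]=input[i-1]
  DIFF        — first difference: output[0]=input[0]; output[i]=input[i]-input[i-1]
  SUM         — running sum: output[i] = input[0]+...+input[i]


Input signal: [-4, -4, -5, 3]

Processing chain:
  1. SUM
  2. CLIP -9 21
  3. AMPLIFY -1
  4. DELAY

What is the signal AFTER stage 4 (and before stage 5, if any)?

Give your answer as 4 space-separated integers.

Input: [-4, -4, -5, 3]
Stage 1 (SUM): sum[0..0]=-4, sum[0..1]=-8, sum[0..2]=-13, sum[0..3]=-10 -> [-4, -8, -13, -10]
Stage 2 (CLIP -9 21): clip(-4,-9,21)=-4, clip(-8,-9,21)=-8, clip(-13,-9,21)=-9, clip(-10,-9,21)=-9 -> [-4, -8, -9, -9]
Stage 3 (AMPLIFY -1): -4*-1=4, -8*-1=8, -9*-1=9, -9*-1=9 -> [4, 8, 9, 9]
Stage 4 (DELAY): [0, 4, 8, 9] = [0, 4, 8, 9] -> [0, 4, 8, 9]

Answer: 0 4 8 9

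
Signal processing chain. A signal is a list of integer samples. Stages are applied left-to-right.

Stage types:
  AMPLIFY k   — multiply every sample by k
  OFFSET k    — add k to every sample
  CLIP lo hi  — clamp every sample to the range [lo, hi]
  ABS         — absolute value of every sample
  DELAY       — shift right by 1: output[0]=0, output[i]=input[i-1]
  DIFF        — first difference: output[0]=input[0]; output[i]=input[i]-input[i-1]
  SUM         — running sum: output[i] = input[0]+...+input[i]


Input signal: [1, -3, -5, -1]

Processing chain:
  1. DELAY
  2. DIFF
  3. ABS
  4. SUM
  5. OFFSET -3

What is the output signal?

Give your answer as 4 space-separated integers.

Answer: -3 -2 2 4

Derivation:
Input: [1, -3, -5, -1]
Stage 1 (DELAY): [0, 1, -3, -5] = [0, 1, -3, -5] -> [0, 1, -3, -5]
Stage 2 (DIFF): s[0]=0, 1-0=1, -3-1=-4, -5--3=-2 -> [0, 1, -4, -2]
Stage 3 (ABS): |0|=0, |1|=1, |-4|=4, |-2|=2 -> [0, 1, 4, 2]
Stage 4 (SUM): sum[0..0]=0, sum[0..1]=1, sum[0..2]=5, sum[0..3]=7 -> [0, 1, 5, 7]
Stage 5 (OFFSET -3): 0+-3=-3, 1+-3=-2, 5+-3=2, 7+-3=4 -> [-3, -2, 2, 4]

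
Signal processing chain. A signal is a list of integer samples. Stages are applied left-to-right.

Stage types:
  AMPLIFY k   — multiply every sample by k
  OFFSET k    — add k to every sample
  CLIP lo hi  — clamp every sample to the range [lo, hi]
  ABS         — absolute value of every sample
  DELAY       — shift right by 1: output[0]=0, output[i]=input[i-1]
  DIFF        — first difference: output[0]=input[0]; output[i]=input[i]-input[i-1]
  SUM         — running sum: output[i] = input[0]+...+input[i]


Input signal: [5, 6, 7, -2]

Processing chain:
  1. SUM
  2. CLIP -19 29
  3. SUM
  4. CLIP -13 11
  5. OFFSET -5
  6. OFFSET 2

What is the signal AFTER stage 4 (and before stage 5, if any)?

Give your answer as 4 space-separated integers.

Input: [5, 6, 7, -2]
Stage 1 (SUM): sum[0..0]=5, sum[0..1]=11, sum[0..2]=18, sum[0..3]=16 -> [5, 11, 18, 16]
Stage 2 (CLIP -19 29): clip(5,-19,29)=5, clip(11,-19,29)=11, clip(18,-19,29)=18, clip(16,-19,29)=16 -> [5, 11, 18, 16]
Stage 3 (SUM): sum[0..0]=5, sum[0..1]=16, sum[0..2]=34, sum[0..3]=50 -> [5, 16, 34, 50]
Stage 4 (CLIP -13 11): clip(5,-13,11)=5, clip(16,-13,11)=11, clip(34,-13,11)=11, clip(50,-13,11)=11 -> [5, 11, 11, 11]

Answer: 5 11 11 11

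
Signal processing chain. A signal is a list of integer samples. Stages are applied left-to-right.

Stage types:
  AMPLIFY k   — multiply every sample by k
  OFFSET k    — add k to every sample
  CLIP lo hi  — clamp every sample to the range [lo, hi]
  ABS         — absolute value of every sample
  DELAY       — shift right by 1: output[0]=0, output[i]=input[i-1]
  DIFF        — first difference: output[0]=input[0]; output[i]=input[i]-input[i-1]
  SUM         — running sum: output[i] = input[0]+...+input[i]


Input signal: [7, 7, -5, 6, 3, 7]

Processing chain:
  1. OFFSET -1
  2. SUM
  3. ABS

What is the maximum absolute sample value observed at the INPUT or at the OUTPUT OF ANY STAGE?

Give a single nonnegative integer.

Answer: 19

Derivation:
Input: [7, 7, -5, 6, 3, 7] (max |s|=7)
Stage 1 (OFFSET -1): 7+-1=6, 7+-1=6, -5+-1=-6, 6+-1=5, 3+-1=2, 7+-1=6 -> [6, 6, -6, 5, 2, 6] (max |s|=6)
Stage 2 (SUM): sum[0..0]=6, sum[0..1]=12, sum[0..2]=6, sum[0..3]=11, sum[0..4]=13, sum[0..5]=19 -> [6, 12, 6, 11, 13, 19] (max |s|=19)
Stage 3 (ABS): |6|=6, |12|=12, |6|=6, |11|=11, |13|=13, |19|=19 -> [6, 12, 6, 11, 13, 19] (max |s|=19)
Overall max amplitude: 19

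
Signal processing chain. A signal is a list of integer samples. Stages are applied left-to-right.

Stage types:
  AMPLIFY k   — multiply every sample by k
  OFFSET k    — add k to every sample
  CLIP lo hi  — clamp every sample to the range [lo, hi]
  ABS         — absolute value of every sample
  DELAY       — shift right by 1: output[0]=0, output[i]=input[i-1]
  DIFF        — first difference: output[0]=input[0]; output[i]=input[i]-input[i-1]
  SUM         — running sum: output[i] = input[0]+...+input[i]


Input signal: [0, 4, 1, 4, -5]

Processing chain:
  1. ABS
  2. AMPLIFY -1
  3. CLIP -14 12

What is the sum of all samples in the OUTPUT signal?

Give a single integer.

Input: [0, 4, 1, 4, -5]
Stage 1 (ABS): |0|=0, |4|=4, |1|=1, |4|=4, |-5|=5 -> [0, 4, 1, 4, 5]
Stage 2 (AMPLIFY -1): 0*-1=0, 4*-1=-4, 1*-1=-1, 4*-1=-4, 5*-1=-5 -> [0, -4, -1, -4, -5]
Stage 3 (CLIP -14 12): clip(0,-14,12)=0, clip(-4,-14,12)=-4, clip(-1,-14,12)=-1, clip(-4,-14,12)=-4, clip(-5,-14,12)=-5 -> [0, -4, -1, -4, -5]
Output sum: -14

Answer: -14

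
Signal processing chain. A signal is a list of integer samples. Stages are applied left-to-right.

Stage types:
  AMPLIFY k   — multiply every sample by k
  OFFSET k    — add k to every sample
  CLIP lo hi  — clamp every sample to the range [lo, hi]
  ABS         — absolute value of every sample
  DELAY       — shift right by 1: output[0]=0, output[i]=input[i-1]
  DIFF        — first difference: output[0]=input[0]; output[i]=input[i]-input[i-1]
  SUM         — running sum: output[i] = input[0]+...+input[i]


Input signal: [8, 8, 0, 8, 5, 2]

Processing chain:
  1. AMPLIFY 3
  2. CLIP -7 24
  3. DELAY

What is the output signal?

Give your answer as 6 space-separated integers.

Input: [8, 8, 0, 8, 5, 2]
Stage 1 (AMPLIFY 3): 8*3=24, 8*3=24, 0*3=0, 8*3=24, 5*3=15, 2*3=6 -> [24, 24, 0, 24, 15, 6]
Stage 2 (CLIP -7 24): clip(24,-7,24)=24, clip(24,-7,24)=24, clip(0,-7,24)=0, clip(24,-7,24)=24, clip(15,-7,24)=15, clip(6,-7,24)=6 -> [24, 24, 0, 24, 15, 6]
Stage 3 (DELAY): [0, 24, 24, 0, 24, 15] = [0, 24, 24, 0, 24, 15] -> [0, 24, 24, 0, 24, 15]

Answer: 0 24 24 0 24 15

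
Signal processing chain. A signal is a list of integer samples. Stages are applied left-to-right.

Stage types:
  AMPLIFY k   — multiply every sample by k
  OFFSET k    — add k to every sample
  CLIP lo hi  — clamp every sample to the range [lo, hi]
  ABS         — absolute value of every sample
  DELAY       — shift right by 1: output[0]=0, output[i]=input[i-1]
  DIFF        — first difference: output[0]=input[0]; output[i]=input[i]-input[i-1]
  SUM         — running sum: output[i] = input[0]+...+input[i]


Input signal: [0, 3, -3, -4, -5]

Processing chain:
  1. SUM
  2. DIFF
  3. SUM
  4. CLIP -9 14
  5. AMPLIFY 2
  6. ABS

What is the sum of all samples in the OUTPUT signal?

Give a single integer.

Input: [0, 3, -3, -4, -5]
Stage 1 (SUM): sum[0..0]=0, sum[0..1]=3, sum[0..2]=0, sum[0..3]=-4, sum[0..4]=-9 -> [0, 3, 0, -4, -9]
Stage 2 (DIFF): s[0]=0, 3-0=3, 0-3=-3, -4-0=-4, -9--4=-5 -> [0, 3, -3, -4, -5]
Stage 3 (SUM): sum[0..0]=0, sum[0..1]=3, sum[0..2]=0, sum[0..3]=-4, sum[0..4]=-9 -> [0, 3, 0, -4, -9]
Stage 4 (CLIP -9 14): clip(0,-9,14)=0, clip(3,-9,14)=3, clip(0,-9,14)=0, clip(-4,-9,14)=-4, clip(-9,-9,14)=-9 -> [0, 3, 0, -4, -9]
Stage 5 (AMPLIFY 2): 0*2=0, 3*2=6, 0*2=0, -4*2=-8, -9*2=-18 -> [0, 6, 0, -8, -18]
Stage 6 (ABS): |0|=0, |6|=6, |0|=0, |-8|=8, |-18|=18 -> [0, 6, 0, 8, 18]
Output sum: 32

Answer: 32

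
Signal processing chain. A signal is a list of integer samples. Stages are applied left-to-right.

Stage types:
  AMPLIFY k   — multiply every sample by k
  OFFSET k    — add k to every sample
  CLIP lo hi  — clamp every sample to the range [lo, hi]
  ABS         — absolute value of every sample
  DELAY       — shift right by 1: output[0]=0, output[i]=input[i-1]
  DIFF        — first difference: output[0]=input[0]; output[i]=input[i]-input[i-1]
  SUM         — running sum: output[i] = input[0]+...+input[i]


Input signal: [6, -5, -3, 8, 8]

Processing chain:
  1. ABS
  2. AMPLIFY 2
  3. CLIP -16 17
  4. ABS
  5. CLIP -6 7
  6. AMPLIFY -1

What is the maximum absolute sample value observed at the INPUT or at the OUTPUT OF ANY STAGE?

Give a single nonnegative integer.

Input: [6, -5, -3, 8, 8] (max |s|=8)
Stage 1 (ABS): |6|=6, |-5|=5, |-3|=3, |8|=8, |8|=8 -> [6, 5, 3, 8, 8] (max |s|=8)
Stage 2 (AMPLIFY 2): 6*2=12, 5*2=10, 3*2=6, 8*2=16, 8*2=16 -> [12, 10, 6, 16, 16] (max |s|=16)
Stage 3 (CLIP -16 17): clip(12,-16,17)=12, clip(10,-16,17)=10, clip(6,-16,17)=6, clip(16,-16,17)=16, clip(16,-16,17)=16 -> [12, 10, 6, 16, 16] (max |s|=16)
Stage 4 (ABS): |12|=12, |10|=10, |6|=6, |16|=16, |16|=16 -> [12, 10, 6, 16, 16] (max |s|=16)
Stage 5 (CLIP -6 7): clip(12,-6,7)=7, clip(10,-6,7)=7, clip(6,-6,7)=6, clip(16,-6,7)=7, clip(16,-6,7)=7 -> [7, 7, 6, 7, 7] (max |s|=7)
Stage 6 (AMPLIFY -1): 7*-1=-7, 7*-1=-7, 6*-1=-6, 7*-1=-7, 7*-1=-7 -> [-7, -7, -6, -7, -7] (max |s|=7)
Overall max amplitude: 16

Answer: 16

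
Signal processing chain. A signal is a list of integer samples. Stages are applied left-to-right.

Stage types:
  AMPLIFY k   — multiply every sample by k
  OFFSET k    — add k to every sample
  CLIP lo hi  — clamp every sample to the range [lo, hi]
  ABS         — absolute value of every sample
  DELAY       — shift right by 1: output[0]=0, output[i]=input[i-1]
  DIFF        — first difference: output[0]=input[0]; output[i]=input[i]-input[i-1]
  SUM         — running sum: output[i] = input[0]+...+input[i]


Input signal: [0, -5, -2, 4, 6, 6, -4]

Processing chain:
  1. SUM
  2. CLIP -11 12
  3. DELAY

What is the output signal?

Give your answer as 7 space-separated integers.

Answer: 0 0 -5 -7 -3 3 9

Derivation:
Input: [0, -5, -2, 4, 6, 6, -4]
Stage 1 (SUM): sum[0..0]=0, sum[0..1]=-5, sum[0..2]=-7, sum[0..3]=-3, sum[0..4]=3, sum[0..5]=9, sum[0..6]=5 -> [0, -5, -7, -3, 3, 9, 5]
Stage 2 (CLIP -11 12): clip(0,-11,12)=0, clip(-5,-11,12)=-5, clip(-7,-11,12)=-7, clip(-3,-11,12)=-3, clip(3,-11,12)=3, clip(9,-11,12)=9, clip(5,-11,12)=5 -> [0, -5, -7, -3, 3, 9, 5]
Stage 3 (DELAY): [0, 0, -5, -7, -3, 3, 9] = [0, 0, -5, -7, -3, 3, 9] -> [0, 0, -5, -7, -3, 3, 9]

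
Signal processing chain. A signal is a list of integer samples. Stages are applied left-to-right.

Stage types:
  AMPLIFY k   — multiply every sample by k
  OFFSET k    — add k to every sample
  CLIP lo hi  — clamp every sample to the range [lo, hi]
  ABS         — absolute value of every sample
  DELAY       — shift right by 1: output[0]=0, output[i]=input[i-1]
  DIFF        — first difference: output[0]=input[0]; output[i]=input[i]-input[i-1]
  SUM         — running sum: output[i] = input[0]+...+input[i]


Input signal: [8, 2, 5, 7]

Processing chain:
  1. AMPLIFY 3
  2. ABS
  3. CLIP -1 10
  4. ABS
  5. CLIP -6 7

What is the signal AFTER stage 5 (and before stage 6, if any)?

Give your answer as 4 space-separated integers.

Answer: 7 6 7 7

Derivation:
Input: [8, 2, 5, 7]
Stage 1 (AMPLIFY 3): 8*3=24, 2*3=6, 5*3=15, 7*3=21 -> [24, 6, 15, 21]
Stage 2 (ABS): |24|=24, |6|=6, |15|=15, |21|=21 -> [24, 6, 15, 21]
Stage 3 (CLIP -1 10): clip(24,-1,10)=10, clip(6,-1,10)=6, clip(15,-1,10)=10, clip(21,-1,10)=10 -> [10, 6, 10, 10]
Stage 4 (ABS): |10|=10, |6|=6, |10|=10, |10|=10 -> [10, 6, 10, 10]
Stage 5 (CLIP -6 7): clip(10,-6,7)=7, clip(6,-6,7)=6, clip(10,-6,7)=7, clip(10,-6,7)=7 -> [7, 6, 7, 7]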